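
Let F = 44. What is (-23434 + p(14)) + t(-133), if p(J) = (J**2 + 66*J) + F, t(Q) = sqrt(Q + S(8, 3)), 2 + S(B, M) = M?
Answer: -22270 + 2*I*sqrt(33) ≈ -22270.0 + 11.489*I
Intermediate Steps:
S(B, M) = -2 + M
t(Q) = sqrt(1 + Q) (t(Q) = sqrt(Q + (-2 + 3)) = sqrt(Q + 1) = sqrt(1 + Q))
p(J) = 44 + J**2 + 66*J (p(J) = (J**2 + 66*J) + 44 = 44 + J**2 + 66*J)
(-23434 + p(14)) + t(-133) = (-23434 + (44 + 14**2 + 66*14)) + sqrt(1 - 133) = (-23434 + (44 + 196 + 924)) + sqrt(-132) = (-23434 + 1164) + 2*I*sqrt(33) = -22270 + 2*I*sqrt(33)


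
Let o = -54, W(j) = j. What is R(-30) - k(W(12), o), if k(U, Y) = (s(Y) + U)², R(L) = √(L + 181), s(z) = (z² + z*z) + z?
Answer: -33524100 + √151 ≈ -3.3524e+7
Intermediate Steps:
s(z) = z + 2*z² (s(z) = (z² + z²) + z = 2*z² + z = z + 2*z²)
R(L) = √(181 + L)
k(U, Y) = (U + Y*(1 + 2*Y))² (k(U, Y) = (Y*(1 + 2*Y) + U)² = (U + Y*(1 + 2*Y))²)
R(-30) - k(W(12), o) = √(181 - 30) - (12 - 54*(1 + 2*(-54)))² = √151 - (12 - 54*(1 - 108))² = √151 - (12 - 54*(-107))² = √151 - (12 + 5778)² = √151 - 1*5790² = √151 - 1*33524100 = √151 - 33524100 = -33524100 + √151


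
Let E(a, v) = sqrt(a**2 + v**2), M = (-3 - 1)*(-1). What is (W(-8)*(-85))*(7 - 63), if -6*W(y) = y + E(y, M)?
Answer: 19040/3 - 9520*sqrt(5)/3 ≈ -749.12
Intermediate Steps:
M = 4 (M = -4*(-1) = 4)
W(y) = -y/6 - sqrt(16 + y**2)/6 (W(y) = -(y + sqrt(y**2 + 4**2))/6 = -(y + sqrt(y**2 + 16))/6 = -(y + sqrt(16 + y**2))/6 = -y/6 - sqrt(16 + y**2)/6)
(W(-8)*(-85))*(7 - 63) = ((-1/6*(-8) - sqrt(16 + (-8)**2)/6)*(-85))*(7 - 63) = ((4/3 - sqrt(16 + 64)/6)*(-85))*(-56) = ((4/3 - 2*sqrt(5)/3)*(-85))*(-56) = (-340/3 + 170*sqrt(5)/3)*(-56) = 19040/3 - 9520*sqrt(5)/3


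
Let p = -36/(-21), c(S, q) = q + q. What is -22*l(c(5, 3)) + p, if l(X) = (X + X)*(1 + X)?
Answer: -12924/7 ≈ -1846.3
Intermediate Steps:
c(S, q) = 2*q
p = 12/7 (p = -36*(-1/21) = 12/7 ≈ 1.7143)
l(X) = 2*X*(1 + X) (l(X) = (2*X)*(1 + X) = 2*X*(1 + X))
-22*l(c(5, 3)) + p = -44*2*3*(1 + 2*3) + 12/7 = -44*6*(1 + 6) + 12/7 = -44*6*7 + 12/7 = -22*84 + 12/7 = -1848 + 12/7 = -12924/7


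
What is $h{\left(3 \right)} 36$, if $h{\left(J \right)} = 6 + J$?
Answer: $324$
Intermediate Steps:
$h{\left(3 \right)} 36 = \left(6 + 3\right) 36 = 9 \cdot 36 = 324$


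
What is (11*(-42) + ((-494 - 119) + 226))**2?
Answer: 720801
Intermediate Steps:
(11*(-42) + ((-494 - 119) + 226))**2 = (-462 + (-613 + 226))**2 = (-462 - 387)**2 = (-849)**2 = 720801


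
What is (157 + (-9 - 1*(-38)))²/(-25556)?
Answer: -8649/6389 ≈ -1.3537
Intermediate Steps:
(157 + (-9 - 1*(-38)))²/(-25556) = (157 + (-9 + 38))²*(-1/25556) = (157 + 29)²*(-1/25556) = 186²*(-1/25556) = 34596*(-1/25556) = -8649/6389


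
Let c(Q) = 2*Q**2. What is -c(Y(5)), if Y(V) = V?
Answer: -50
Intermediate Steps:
-c(Y(5)) = -2*5**2 = -2*25 = -1*50 = -50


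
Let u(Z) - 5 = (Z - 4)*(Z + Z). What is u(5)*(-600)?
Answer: -9000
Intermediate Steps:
u(Z) = 5 + 2*Z*(-4 + Z) (u(Z) = 5 + (Z - 4)*(Z + Z) = 5 + (-4 + Z)*(2*Z) = 5 + 2*Z*(-4 + Z))
u(5)*(-600) = (5 - 8*5 + 2*5²)*(-600) = (5 - 40 + 2*25)*(-600) = (5 - 40 + 50)*(-600) = 15*(-600) = -9000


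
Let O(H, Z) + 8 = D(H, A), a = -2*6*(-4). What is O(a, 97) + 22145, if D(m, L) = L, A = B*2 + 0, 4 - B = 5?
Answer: 22135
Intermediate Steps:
B = -1 (B = 4 - 1*5 = 4 - 5 = -1)
a = 48 (a = -12*(-4) = 48)
A = -2 (A = -1*2 + 0 = -2 + 0 = -2)
O(H, Z) = -10 (O(H, Z) = -8 - 2 = -10)
O(a, 97) + 22145 = -10 + 22145 = 22135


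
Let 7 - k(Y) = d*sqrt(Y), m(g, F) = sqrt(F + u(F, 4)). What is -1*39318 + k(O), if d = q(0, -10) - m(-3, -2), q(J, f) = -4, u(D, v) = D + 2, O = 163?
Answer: -39311 + sqrt(163)*(4 + I*sqrt(2)) ≈ -39260.0 + 18.055*I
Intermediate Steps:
u(D, v) = 2 + D
m(g, F) = sqrt(2 + 2*F) (m(g, F) = sqrt(F + (2 + F)) = sqrt(2 + 2*F))
d = -4 - I*sqrt(2) (d = -4 - sqrt(2 + 2*(-2)) = -4 - sqrt(2 - 4) = -4 - sqrt(-2) = -4 - I*sqrt(2) ≈ -4.0 - 1.4142*I)
k(Y) = 7 - sqrt(Y)*(-4 - I*sqrt(2)) (k(Y) = 7 - (-4 - I*sqrt(2))*sqrt(Y) = 7 - sqrt(Y)*(-4 - I*sqrt(2)))
-1*39318 + k(O) = -1*39318 + (7 + sqrt(163)*(4 + I*sqrt(2))) = -39318 + (7 + sqrt(163)*(4 + I*sqrt(2))) = -39311 + sqrt(163)*(4 + I*sqrt(2))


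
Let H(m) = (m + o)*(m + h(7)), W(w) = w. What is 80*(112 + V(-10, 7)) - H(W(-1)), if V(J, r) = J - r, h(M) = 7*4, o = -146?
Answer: 11569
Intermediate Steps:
h(M) = 28
H(m) = (-146 + m)*(28 + m) (H(m) = (m - 146)*(m + 28) = (-146 + m)*(28 + m))
80*(112 + V(-10, 7)) - H(W(-1)) = 80*(112 + (-10 - 1*7)) - (-4088 + (-1)**2 - 118*(-1)) = 80*(112 + (-10 - 7)) - (-4088 + 1 + 118) = 80*(112 - 17) - 1*(-3969) = 80*95 + 3969 = 7600 + 3969 = 11569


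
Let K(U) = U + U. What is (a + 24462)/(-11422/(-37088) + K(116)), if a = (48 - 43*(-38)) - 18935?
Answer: 44561232/1435973 ≈ 31.032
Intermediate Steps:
K(U) = 2*U
a = -17253 (a = (48 + 1634) - 18935 = 1682 - 18935 = -17253)
(a + 24462)/(-11422/(-37088) + K(116)) = (-17253 + 24462)/(-11422/(-37088) + 2*116) = 7209/(-11422*(-1/37088) + 232) = 7209/(5711/18544 + 232) = 7209/(4307919/18544) = 7209*(18544/4307919) = 44561232/1435973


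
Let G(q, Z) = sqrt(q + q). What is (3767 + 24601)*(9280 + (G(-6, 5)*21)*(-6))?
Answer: 263255040 - 7148736*I*sqrt(3) ≈ 2.6326e+8 - 1.2382e+7*I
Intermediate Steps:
G(q, Z) = sqrt(2)*sqrt(q) (G(q, Z) = sqrt(2*q) = sqrt(2)*sqrt(q))
(3767 + 24601)*(9280 + (G(-6, 5)*21)*(-6)) = (3767 + 24601)*(9280 + ((sqrt(2)*sqrt(-6))*21)*(-6)) = 28368*(9280 + ((sqrt(2)*(I*sqrt(6)))*21)*(-6)) = 28368*(9280 + ((2*I*sqrt(3))*21)*(-6)) = 28368*(9280 + (42*I*sqrt(3))*(-6)) = 28368*(9280 - 252*I*sqrt(3)) = 263255040 - 7148736*I*sqrt(3)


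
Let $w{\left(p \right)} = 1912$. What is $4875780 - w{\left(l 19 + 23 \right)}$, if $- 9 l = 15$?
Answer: $4873868$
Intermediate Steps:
$l = - \frac{5}{3}$ ($l = \left(- \frac{1}{9}\right) 15 = - \frac{5}{3} \approx -1.6667$)
$4875780 - w{\left(l 19 + 23 \right)} = 4875780 - 1912 = 4873868$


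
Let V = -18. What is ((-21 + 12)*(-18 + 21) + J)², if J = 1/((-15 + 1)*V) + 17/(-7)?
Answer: 54982225/63504 ≈ 865.81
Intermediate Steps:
J = -611/252 (J = 1/((-15 + 1)*(-18)) + 17/(-7) = -1/18/(-14) + 17*(-⅐) = -1/14*(-1/18) - 17/7 = 1/252 - 17/7 = -611/252 ≈ -2.4246)
((-21 + 12)*(-18 + 21) + J)² = ((-21 + 12)*(-18 + 21) - 611/252)² = (-9*3 - 611/252)² = (-27 - 611/252)² = (-7415/252)² = 54982225/63504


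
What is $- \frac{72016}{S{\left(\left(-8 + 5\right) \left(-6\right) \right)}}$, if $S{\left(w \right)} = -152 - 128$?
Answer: $\frac{1286}{5} \approx 257.2$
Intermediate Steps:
$S{\left(w \right)} = -280$
$- \frac{72016}{S{\left(\left(-8 + 5\right) \left(-6\right) \right)}} = - \frac{72016}{-280} = \left(-72016\right) \left(- \frac{1}{280}\right) = \frac{1286}{5}$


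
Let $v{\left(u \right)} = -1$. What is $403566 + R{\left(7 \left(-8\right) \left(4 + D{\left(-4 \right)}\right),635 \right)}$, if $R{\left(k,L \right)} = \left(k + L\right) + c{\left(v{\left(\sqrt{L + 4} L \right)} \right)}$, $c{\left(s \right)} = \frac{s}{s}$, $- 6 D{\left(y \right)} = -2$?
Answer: $\frac{1211878}{3} \approx 4.0396 \cdot 10^{5}$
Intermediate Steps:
$D{\left(y \right)} = \frac{1}{3}$ ($D{\left(y \right)} = \left(- \frac{1}{6}\right) \left(-2\right) = \frac{1}{3}$)
$c{\left(s \right)} = 1$
$R{\left(k,L \right)} = 1 + L + k$ ($R{\left(k,L \right)} = \left(k + L\right) + 1 = \left(L + k\right) + 1 = 1 + L + k$)
$403566 + R{\left(7 \left(-8\right) \left(4 + D{\left(-4 \right)}\right),635 \right)} = 403566 + \left(1 + 635 + 7 \left(-8\right) \left(4 + \frac{1}{3}\right)\right) = 403566 + \left(1 + 635 - \frac{728}{3}\right) = 403566 + \frac{1180}{3} = \frac{1211878}{3}$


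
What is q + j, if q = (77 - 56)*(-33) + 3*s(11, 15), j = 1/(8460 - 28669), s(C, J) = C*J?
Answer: -4001383/20209 ≈ -198.00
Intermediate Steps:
j = -1/20209 (j = 1/(-20209) = -1/20209 ≈ -4.9483e-5)
q = -198 (q = (77 - 56)*(-33) + 3*(11*15) = 21*(-33) + 3*165 = -693 + 495 = -198)
q + j = -198 - 1/20209 = -4001383/20209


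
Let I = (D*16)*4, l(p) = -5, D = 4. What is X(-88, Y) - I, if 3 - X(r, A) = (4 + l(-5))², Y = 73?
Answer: -254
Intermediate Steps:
I = 256 (I = (4*16)*4 = 64*4 = 256)
X(r, A) = 2 (X(r, A) = 3 - (4 - 5)² = 3 - 1*(-1)² = 3 - 1*1 = 3 - 1 = 2)
X(-88, Y) - I = 2 - 1*256 = 2 - 256 = -254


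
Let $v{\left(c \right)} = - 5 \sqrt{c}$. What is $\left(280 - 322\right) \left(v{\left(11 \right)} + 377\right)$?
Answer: $-15834 + 210 \sqrt{11} \approx -15138.0$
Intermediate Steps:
$\left(280 - 322\right) \left(v{\left(11 \right)} + 377\right) = \left(280 - 322\right) \left(- 5 \sqrt{11} + 377\right) = - 42 \left(377 - 5 \sqrt{11}\right) = -15834 + 210 \sqrt{11}$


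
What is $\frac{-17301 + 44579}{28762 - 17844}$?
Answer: $\frac{13639}{5459} \approx 2.4984$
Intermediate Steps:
$\frac{-17301 + 44579}{28762 - 17844} = \frac{27278}{10918} = 27278 \cdot \frac{1}{10918} = \frac{13639}{5459}$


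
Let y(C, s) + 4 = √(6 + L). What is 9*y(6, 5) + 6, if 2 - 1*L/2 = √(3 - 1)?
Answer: -30 + 9*√(10 - 2*√2) ≈ -5.8982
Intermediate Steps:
L = 4 - 2*√2 (L = 4 - 2*√(3 - 1) = 4 - 2*√2 ≈ 1.1716)
y(C, s) = -4 + √(10 - 2*√2) (y(C, s) = -4 + √(6 + (4 - 2*√2)) = -4 + √(10 - 2*√2))
9*y(6, 5) + 6 = 9*(-4 + √(10 - 2*√2)) + 6 = (-36 + 9*√(10 - 2*√2)) + 6 = -30 + 9*√(10 - 2*√2)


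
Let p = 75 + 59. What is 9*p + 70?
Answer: 1276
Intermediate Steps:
p = 134
9*p + 70 = 9*134 + 70 = 1206 + 70 = 1276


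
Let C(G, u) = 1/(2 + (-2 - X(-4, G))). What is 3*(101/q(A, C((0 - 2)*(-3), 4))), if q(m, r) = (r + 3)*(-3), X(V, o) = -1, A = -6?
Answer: -101/4 ≈ -25.250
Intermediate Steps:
C(G, u) = 1 (C(G, u) = 1/(2 + (-2 - 1*(-1))) = 1/(2 + (-2 + 1)) = 1/(2 - 1) = 1/1 = 1)
q(m, r) = -9 - 3*r (q(m, r) = (3 + r)*(-3) = -9 - 3*r)
3*(101/q(A, C((0 - 2)*(-3), 4))) = 3*(101/(-9 - 3*1)) = 3*(101/(-9 - 3)) = 3*(101/(-12)) = 3*(101*(-1/12)) = 3*(-101/12) = -101/4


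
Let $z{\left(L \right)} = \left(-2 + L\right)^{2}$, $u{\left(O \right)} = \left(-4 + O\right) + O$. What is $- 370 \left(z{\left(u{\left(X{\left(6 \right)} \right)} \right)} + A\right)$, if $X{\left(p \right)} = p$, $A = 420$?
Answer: $-168720$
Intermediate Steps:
$u{\left(O \right)} = -4 + 2 O$
$- 370 \left(z{\left(u{\left(X{\left(6 \right)} \right)} \right)} + A\right) = - 370 \left(\left(-2 + \left(-4 + 2 \cdot 6\right)\right)^{2} + 420\right) = - 370 \left(\left(-2 + \left(-4 + 12\right)\right)^{2} + 420\right) = - 370 \left(\left(-2 + 8\right)^{2} + 420\right) = - 370 \left(6^{2} + 420\right) = - 370 \left(36 + 420\right) = \left(-370\right) 456 = -168720$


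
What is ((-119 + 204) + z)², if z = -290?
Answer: 42025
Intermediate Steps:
((-119 + 204) + z)² = ((-119 + 204) - 290)² = (85 - 290)² = (-205)² = 42025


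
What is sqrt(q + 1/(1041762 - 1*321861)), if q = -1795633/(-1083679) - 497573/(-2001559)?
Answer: 5*sqrt(421435005572153446673341282702143)/74357115824086641 ≈ 1.3804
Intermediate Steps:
q = 4133274802914/2169047455561 (q = -1795633*(-1/1083679) - 497573*(-1/2001559) = 1795633/1083679 + 497573/2001559 = 4133274802914/2169047455561 ≈ 1.9056)
sqrt(q + 1/(1041762 - 1*321861)) = sqrt(4133274802914/2169047455561 + 1/(1041762 - 1*321861)) = sqrt(4133274802914/2169047455561 + 1/(1041762 - 321861)) = sqrt(4133274802914/2169047455561 + 1/719901) = sqrt(425078690420006725/223071347472259923) = 5*sqrt(421435005572153446673341282702143)/74357115824086641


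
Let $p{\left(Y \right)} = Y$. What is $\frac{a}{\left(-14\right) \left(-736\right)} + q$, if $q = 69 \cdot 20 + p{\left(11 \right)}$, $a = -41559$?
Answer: $\frac{2041615}{1472} \approx 1387.0$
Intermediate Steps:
$q = 1391$ ($q = 69 \cdot 20 + 11 = 1380 + 11 = 1391$)
$\frac{a}{\left(-14\right) \left(-736\right)} + q = - \frac{41559}{\left(-14\right) \left(-736\right)} + 1391 = - \frac{41559}{10304} + 1391 = \left(-41559\right) \frac{1}{10304} + 1391 = - \frac{5937}{1472} + 1391 = \frac{2041615}{1472}$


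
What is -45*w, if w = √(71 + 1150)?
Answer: -45*√1221 ≈ -1572.4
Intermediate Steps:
w = √1221 ≈ 34.943
-45*w = -45*√1221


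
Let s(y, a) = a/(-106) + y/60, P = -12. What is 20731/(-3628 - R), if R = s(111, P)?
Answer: -21974860/3847761 ≈ -5.7111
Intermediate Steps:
s(y, a) = -a/106 + y/60 (s(y, a) = a*(-1/106) + y*(1/60) = -a/106 + y/60)
R = 2081/1060 (R = -1/106*(-12) + (1/60)*111 = 6/53 + 37/20 = 2081/1060 ≈ 1.9632)
20731/(-3628 - R) = 20731/(-3628 - 1*2081/1060) = 20731/(-3628 - 2081/1060) = 20731/(-3847761/1060) = 20731*(-1060/3847761) = -21974860/3847761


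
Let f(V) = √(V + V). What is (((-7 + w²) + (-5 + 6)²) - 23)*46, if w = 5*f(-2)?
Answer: -5934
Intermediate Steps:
f(V) = √2*√V (f(V) = √(2*V) = √2*√V)
w = 10*I (w = 5*(√2*√(-2)) = 5*(√2*(I*√2)) = 5*(2*I) = 10*I ≈ 10.0*I)
(((-7 + w²) + (-5 + 6)²) - 23)*46 = (((-7 + (10*I)²) + (-5 + 6)²) - 23)*46 = (((-7 - 100) + 1²) - 23)*46 = ((-107 + 1) - 23)*46 = (-106 - 23)*46 = -129*46 = -5934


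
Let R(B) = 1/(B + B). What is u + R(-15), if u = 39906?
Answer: 1197179/30 ≈ 39906.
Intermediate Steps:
R(B) = 1/(2*B)
u + R(-15) = 39906 + (1/2)/(-15) = 39906 + (1/2)*(-1/15) = 39906 - 1/30 = 1197179/30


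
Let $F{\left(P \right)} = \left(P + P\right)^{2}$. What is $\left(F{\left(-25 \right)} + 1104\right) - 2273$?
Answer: $1331$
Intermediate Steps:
$F{\left(P \right)} = 4 P^{2}$ ($F{\left(P \right)} = \left(2 P\right)^{2} = 4 P^{2}$)
$\left(F{\left(-25 \right)} + 1104\right) - 2273 = \left(4 \left(-25\right)^{2} + 1104\right) - 2273 = \left(4 \cdot 625 + 1104\right) - 2273 = \left(2500 + 1104\right) - 2273 = 3604 - 2273 = 1331$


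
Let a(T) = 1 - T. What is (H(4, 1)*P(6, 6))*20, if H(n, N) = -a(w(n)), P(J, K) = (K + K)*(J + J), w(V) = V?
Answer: 8640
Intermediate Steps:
P(J, K) = 4*J*K (P(J, K) = (2*K)*(2*J) = 4*J*K)
H(n, N) = -1 + n (H(n, N) = -(1 - n) = -1 + n)
(H(4, 1)*P(6, 6))*20 = ((-1 + 4)*(4*6*6))*20 = (3*144)*20 = 432*20 = 8640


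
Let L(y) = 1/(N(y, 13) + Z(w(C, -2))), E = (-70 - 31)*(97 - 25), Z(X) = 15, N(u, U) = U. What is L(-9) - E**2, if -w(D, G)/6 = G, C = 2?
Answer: -1480695551/28 ≈ -5.2882e+7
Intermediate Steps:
w(D, G) = -6*G
E = -7272 (E = -101*72 = -7272)
L(y) = 1/28 (L(y) = 1/(13 + 15) = 1/28)
L(-9) - E**2 = 1/28 - 1*(-7272)**2 = 1/28 - 1*52881984 = 1/28 - 52881984 = -1480695551/28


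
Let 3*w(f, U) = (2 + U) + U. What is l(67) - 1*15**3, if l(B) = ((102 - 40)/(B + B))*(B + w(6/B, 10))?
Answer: -671462/201 ≈ -3340.6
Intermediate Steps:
w(f, U) = 2/3 + 2*U/3 (w(f, U) = ((2 + U) + U)/3 = (2 + 2*U)/3 = 2/3 + 2*U/3)
l(B) = 31*(22/3 + B)/B (l(B) = ((102 - 40)/(B + B))*(B + (2/3 + (2/3)*10)) = (62/((2*B)))*(B + (2/3 + 20/3)) = (62*(1/(2*B)))*(B + 22/3) = (31/B)*(22/3 + B) = 31*(22/3 + B)/B)
l(67) - 1*15**3 = (31 + (682/3)/67) - 1*15**3 = (31 + (682/3)*(1/67)) - 1*3375 = (31 + 682/201) - 3375 = 6913/201 - 3375 = -671462/201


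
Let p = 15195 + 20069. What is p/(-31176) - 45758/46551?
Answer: -127838578/60469749 ≈ -2.1141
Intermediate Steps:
p = 35264
p/(-31176) - 45758/46551 = 35264/(-31176) - 45758/46551 = 35264*(-1/31176) - 45758*1/46551 = -4408/3897 - 45758/46551 = -127838578/60469749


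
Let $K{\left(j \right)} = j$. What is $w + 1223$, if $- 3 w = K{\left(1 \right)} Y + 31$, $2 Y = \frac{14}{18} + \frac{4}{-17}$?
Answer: $\frac{1113145}{918} \approx 1212.6$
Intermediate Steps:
$Y = \frac{83}{306}$ ($Y = \frac{\frac{14}{18} + \frac{4}{-17}}{2} = \frac{14 \cdot \frac{1}{18} + 4 \left(- \frac{1}{17}\right)}{2} = \frac{\frac{7}{9} - \frac{4}{17}}{2} = \frac{1}{2} \cdot \frac{83}{153} = \frac{83}{306} \approx 0.27124$)
$w = - \frac{9569}{918}$ ($w = - \frac{1 \cdot \frac{83}{306} + 31}{3} = - \frac{\frac{83}{306} + 31}{3} = \left(- \frac{1}{3}\right) \frac{9569}{306} = - \frac{9569}{918} \approx -10.424$)
$w + 1223 = - \frac{9569}{918} + 1223 = \frac{1113145}{918}$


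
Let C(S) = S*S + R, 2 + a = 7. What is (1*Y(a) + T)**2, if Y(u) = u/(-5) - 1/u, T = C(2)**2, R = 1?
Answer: 14161/25 ≈ 566.44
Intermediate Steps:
a = 5 (a = -2 + 7 = 5)
C(S) = 1 + S**2 (C(S) = S*S + 1 = S**2 + 1 = 1 + S**2)
T = 25 (T = (1 + 2**2)**2 = (1 + 4)**2 = 5**2 = 25)
Y(u) = -1/u - u/5 (Y(u) = u*(-1/5) - 1/u = -u/5 - 1/u = -1/u - u/5)
(1*Y(a) + T)**2 = (1*(-1/5 - 1/5*5) + 25)**2 = (1*(-1*1/5 - 1) + 25)**2 = (1*(-1/5 - 1) + 25)**2 = (1*(-6/5) + 25)**2 = (-6/5 + 25)**2 = (119/5)**2 = 14161/25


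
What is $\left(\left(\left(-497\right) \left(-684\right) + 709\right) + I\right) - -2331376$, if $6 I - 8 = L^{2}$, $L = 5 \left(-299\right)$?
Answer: $\frac{6089077}{2} \approx 3.0445 \cdot 10^{6}$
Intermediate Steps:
$L = -1495$
$I = \frac{745011}{2}$ ($I = \frac{4}{3} + \frac{\left(-1495\right)^{2}}{6} = \frac{4}{3} + \frac{1}{6} \cdot 2235025 = \frac{4}{3} + \frac{2235025}{6} = \frac{745011}{2} \approx 3.7251 \cdot 10^{5}$)
$\left(\left(\left(-497\right) \left(-684\right) + 709\right) + I\right) - -2331376 = \left(\left(\left(-497\right) \left(-684\right) + 709\right) + \frac{745011}{2}\right) - -2331376 = \left(\left(339948 + 709\right) + \frac{745011}{2}\right) + 2331376 = \left(340657 + \frac{745011}{2}\right) + 2331376 = \frac{1426325}{2} + 2331376 = \frac{6089077}{2}$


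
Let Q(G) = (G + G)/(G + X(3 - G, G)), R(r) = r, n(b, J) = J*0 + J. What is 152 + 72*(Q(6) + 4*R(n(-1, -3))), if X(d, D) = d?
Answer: -424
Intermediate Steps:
n(b, J) = J (n(b, J) = 0 + J = J)
Q(G) = 2*G/3 (Q(G) = (G + G)/(G + (3 - G)) = (2*G)/3 = (2*G)*(1/3) = 2*G/3)
152 + 72*(Q(6) + 4*R(n(-1, -3))) = 152 + 72*((2/3)*6 + 4*(-3)) = 152 + 72*(4 - 12) = 152 + 72*(-8) = 152 - 576 = -424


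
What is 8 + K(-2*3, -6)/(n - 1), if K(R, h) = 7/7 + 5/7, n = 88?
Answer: 1628/203 ≈ 8.0197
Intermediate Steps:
K(R, h) = 12/7 (K(R, h) = 7*(⅐) + 5*(⅐) = 1 + 5/7 = 12/7)
8 + K(-2*3, -6)/(n - 1) = 8 + 12/(7*(88 - 1)) = 8 + (12/7)/87 = 8 + (12/7)*(1/87) = 8 + 4/203 = 1628/203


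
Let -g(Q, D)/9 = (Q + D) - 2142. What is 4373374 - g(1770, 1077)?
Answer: 4379719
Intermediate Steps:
g(Q, D) = 19278 - 9*D - 9*Q (g(Q, D) = -9*((Q + D) - 2142) = -9*((D + Q) - 2142) = -9*(-2142 + D + Q) = 19278 - 9*D - 9*Q)
4373374 - g(1770, 1077) = 4373374 - (19278 - 9*1077 - 9*1770) = 4373374 - (19278 - 9693 - 15930) = 4373374 - 1*(-6345) = 4373374 + 6345 = 4379719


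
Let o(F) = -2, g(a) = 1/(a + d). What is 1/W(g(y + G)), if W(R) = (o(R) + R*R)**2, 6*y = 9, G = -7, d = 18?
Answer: 390625/1552516 ≈ 0.25161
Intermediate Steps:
y = 3/2 (y = (1/6)*9 = 3/2 ≈ 1.5000)
g(a) = 1/(18 + a) (g(a) = 1/(a + 18) = 1/(18 + a))
W(R) = (-2 + R**2)**2 (W(R) = (-2 + R*R)**2 = (-2 + R**2)**2)
1/W(g(y + G)) = 1/((-2 + (1/(18 + (3/2 - 7)))**2)**2) = 1/((-2 + (1/(18 - 11/2))**2)**2) = 1/((-2 + (1/(25/2))**2)**2) = 1/((-2 + (2/25)**2)**2) = 1/((-2 + 4/625)**2) = 1/((-1246/625)**2) = 1/(1552516/390625) = 390625/1552516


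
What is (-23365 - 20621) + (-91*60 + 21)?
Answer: -49425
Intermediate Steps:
(-23365 - 20621) + (-91*60 + 21) = -43986 + (-5460 + 21) = -43986 - 5439 = -49425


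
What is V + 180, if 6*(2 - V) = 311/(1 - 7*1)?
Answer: 6863/36 ≈ 190.64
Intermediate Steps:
V = 383/36 (V = 2 - 311/(6*(1 - 7*1)) = 2 - 311/(6*(1 - 7)) = 2 - 311/(6*(-6)) = 2 - 311*(-1)/(6*6) = 2 - 1/6*(-311/6) = 2 + 311/36 = 383/36 ≈ 10.639)
V + 180 = 383/36 + 180 = 6863/36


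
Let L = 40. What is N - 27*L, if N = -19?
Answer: -1099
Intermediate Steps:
N - 27*L = -19 - 27*40 = -19 - 1080 = -1099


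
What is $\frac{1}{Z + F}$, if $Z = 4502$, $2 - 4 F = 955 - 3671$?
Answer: $\frac{2}{10363} \approx 0.00019299$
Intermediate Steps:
$F = \frac{1359}{2}$ ($F = \frac{1}{2} - \frac{955 - 3671}{4} = \frac{1}{2} - -679 = \frac{1}{2} + 679 = \frac{1359}{2} \approx 679.5$)
$\frac{1}{Z + F} = \frac{1}{4502 + \frac{1359}{2}} = \frac{1}{\frac{10363}{2}} = \frac{2}{10363}$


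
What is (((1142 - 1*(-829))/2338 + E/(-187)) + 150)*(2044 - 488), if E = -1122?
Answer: 285291822/1169 ≈ 2.4405e+5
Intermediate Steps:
(((1142 - 1*(-829))/2338 + E/(-187)) + 150)*(2044 - 488) = (((1142 - 1*(-829))/2338 - 1122/(-187)) + 150)*(2044 - 488) = (((1142 + 829)*(1/2338) - 1122*(-1/187)) + 150)*1556 = ((1971*(1/2338) + 6) + 150)*1556 = ((1971/2338 + 6) + 150)*1556 = (15999/2338 + 150)*1556 = (366699/2338)*1556 = 285291822/1169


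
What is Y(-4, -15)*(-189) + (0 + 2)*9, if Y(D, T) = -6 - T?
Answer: -1683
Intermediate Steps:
Y(-4, -15)*(-189) + (0 + 2)*9 = (-6 - 1*(-15))*(-189) + (0 + 2)*9 = (-6 + 15)*(-189) + 2*9 = 9*(-189) + 18 = -1701 + 18 = -1683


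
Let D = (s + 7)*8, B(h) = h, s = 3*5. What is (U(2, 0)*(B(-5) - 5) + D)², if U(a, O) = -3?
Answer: 42436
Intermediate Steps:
s = 15
D = 176 (D = (15 + 7)*8 = 22*8 = 176)
(U(2, 0)*(B(-5) - 5) + D)² = (-3*(-5 - 5) + 176)² = (-3*(-10) + 176)² = (30 + 176)² = 206² = 42436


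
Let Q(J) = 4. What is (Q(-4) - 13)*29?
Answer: -261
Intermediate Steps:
(Q(-4) - 13)*29 = (4 - 13)*29 = -9*29 = -261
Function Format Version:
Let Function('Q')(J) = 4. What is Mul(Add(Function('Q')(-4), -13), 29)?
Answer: -261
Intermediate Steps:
Mul(Add(Function('Q')(-4), -13), 29) = Mul(Add(4, -13), 29) = Mul(-9, 29) = -261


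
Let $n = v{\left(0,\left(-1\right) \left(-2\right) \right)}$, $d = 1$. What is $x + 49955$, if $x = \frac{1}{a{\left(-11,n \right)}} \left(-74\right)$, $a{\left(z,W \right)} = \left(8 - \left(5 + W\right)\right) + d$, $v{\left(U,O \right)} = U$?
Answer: $\frac{99873}{2} \approx 49937.0$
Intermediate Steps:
$n = 0$
$a{\left(z,W \right)} = 4 - W$ ($a{\left(z,W \right)} = \left(8 - \left(5 + W\right)\right) + 1 = \left(3 - W\right) + 1 = 4 - W$)
$x = - \frac{37}{2}$ ($x = \frac{1}{4 - 0} \left(-74\right) = \frac{1}{4 + 0} \left(-74\right) = \frac{1}{4} \left(-74\right) = - \frac{37}{2} \approx -18.5$)
$x + 49955 = - \frac{37}{2} + 49955 = \frac{99873}{2}$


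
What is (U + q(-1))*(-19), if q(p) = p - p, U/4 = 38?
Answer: -2888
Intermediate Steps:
U = 152 (U = 4*38 = 152)
q(p) = 0
(U + q(-1))*(-19) = (152 + 0)*(-19) = 152*(-19) = -2888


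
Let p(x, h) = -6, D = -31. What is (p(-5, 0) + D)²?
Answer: 1369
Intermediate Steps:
(p(-5, 0) + D)² = (-6 - 31)² = (-37)² = 1369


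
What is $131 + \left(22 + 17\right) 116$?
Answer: $4655$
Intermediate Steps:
$131 + \left(22 + 17\right) 116 = 131 + 39 \cdot 116 = 131 + 4524 = 4655$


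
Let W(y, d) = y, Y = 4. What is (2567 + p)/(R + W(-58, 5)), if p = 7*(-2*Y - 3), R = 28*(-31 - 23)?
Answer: -249/157 ≈ -1.5860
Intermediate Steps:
R = -1512 (R = 28*(-54) = -1512)
p = -77 (p = 7*(-2*4 - 3) = 7*(-8 - 3) = 7*(-11) = -77)
(2567 + p)/(R + W(-58, 5)) = (2567 - 77)/(-1512 - 58) = 2490/(-1570) = 2490*(-1/1570) = -249/157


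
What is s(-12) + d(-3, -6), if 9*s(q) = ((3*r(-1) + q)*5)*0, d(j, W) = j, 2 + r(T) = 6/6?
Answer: -3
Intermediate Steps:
r(T) = -1 (r(T) = -2 + 6/6 = -2 + 6*(⅙) = -2 + 1 = -1)
s(q) = 0 (s(q) = (((3*(-1) + q)*5)*0)/9 = (((-3 + q)*5)*0)/9 = ((-15 + 5*q)*0)/9 = (⅑)*0 = 0)
s(-12) + d(-3, -6) = 0 - 3 = -3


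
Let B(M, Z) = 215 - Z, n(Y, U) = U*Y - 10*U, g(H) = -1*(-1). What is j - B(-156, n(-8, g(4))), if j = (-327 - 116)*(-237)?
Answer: 104758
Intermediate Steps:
g(H) = 1
n(Y, U) = -10*U + U*Y
j = 104991 (j = -443*(-237) = 104991)
j - B(-156, n(-8, g(4))) = 104991 - (215 - (-10 - 8)) = 104991 - (215 - (-18)) = 104991 - (215 - 1*(-18)) = 104991 - (215 + 18) = 104991 - 1*233 = 104991 - 233 = 104758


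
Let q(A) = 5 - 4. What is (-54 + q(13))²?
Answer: 2809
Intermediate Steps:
q(A) = 1
(-54 + q(13))² = (-54 + 1)² = (-53)² = 2809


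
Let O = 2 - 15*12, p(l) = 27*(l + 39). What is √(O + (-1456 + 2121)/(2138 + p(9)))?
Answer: 3*I*√232972862/3434 ≈ 13.334*I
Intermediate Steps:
p(l) = 1053 + 27*l (p(l) = 27*(39 + l) = 1053 + 27*l)
O = -178 (O = 2 - 180 = -178)
√(O + (-1456 + 2121)/(2138 + p(9))) = √(-178 + (-1456 + 2121)/(2138 + (1053 + 27*9))) = √(-178 + 665/(2138 + (1053 + 243))) = √(-178 + 665/(2138 + 1296)) = √(-178 + 665/3434) = √(-610587/3434) = 3*I*√232972862/3434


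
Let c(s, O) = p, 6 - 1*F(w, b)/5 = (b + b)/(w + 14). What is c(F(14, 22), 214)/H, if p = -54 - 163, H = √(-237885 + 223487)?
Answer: 217*I*√14398/14398 ≈ 1.8085*I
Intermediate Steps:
H = I*√14398 (H = √(-14398) = I*√14398 ≈ 119.99*I)
F(w, b) = 30 - 10*b/(14 + w) (F(w, b) = 30 - 5*(b + b)/(w + 14) = 30 - 5*2*b/(14 + w) = 30 - 10*b/(14 + w))
p = -217
c(s, O) = -217
c(F(14, 22), 214)/H = -217*(-I*√14398/14398) = -(-217)*I*√14398/14398 = 217*I*√14398/14398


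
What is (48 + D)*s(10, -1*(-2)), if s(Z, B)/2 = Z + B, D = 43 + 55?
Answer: 3504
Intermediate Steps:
D = 98
s(Z, B) = 2*B + 2*Z (s(Z, B) = 2*(Z + B) = 2*(B + Z) = 2*B + 2*Z)
(48 + D)*s(10, -1*(-2)) = (48 + 98)*(2*(-1*(-2)) + 2*10) = 146*(2*2 + 20) = 146*(4 + 20) = 146*24 = 3504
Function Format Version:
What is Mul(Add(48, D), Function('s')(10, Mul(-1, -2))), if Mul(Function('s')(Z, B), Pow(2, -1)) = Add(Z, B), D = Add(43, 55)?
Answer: 3504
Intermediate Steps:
D = 98
Function('s')(Z, B) = Add(Mul(2, B), Mul(2, Z)) (Function('s')(Z, B) = Mul(2, Add(Z, B)) = Mul(2, Add(B, Z)) = Add(Mul(2, B), Mul(2, Z)))
Mul(Add(48, D), Function('s')(10, Mul(-1, -2))) = Mul(Add(48, 98), Add(Mul(2, Mul(-1, -2)), Mul(2, 10))) = Mul(146, Add(Mul(2, 2), 20)) = Mul(146, Add(4, 20)) = Mul(146, 24) = 3504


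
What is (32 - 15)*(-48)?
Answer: -816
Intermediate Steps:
(32 - 15)*(-48) = 17*(-48) = -816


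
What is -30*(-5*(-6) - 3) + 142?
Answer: -668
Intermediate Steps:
-30*(-5*(-6) - 3) + 142 = -30*(30 - 3) + 142 = -30*27 + 142 = -810 + 142 = -668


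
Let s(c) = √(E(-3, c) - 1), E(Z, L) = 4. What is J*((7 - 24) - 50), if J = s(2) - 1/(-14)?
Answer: -67/14 - 67*√3 ≈ -120.83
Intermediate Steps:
s(c) = √3 (s(c) = √(4 - 1) = √3)
J = 1/14 + √3 (J = √3 - 1/(-14) = √3 - 1*(-1/14) = √3 + 1/14 = 1/14 + √3 ≈ 1.8035)
J*((7 - 24) - 50) = (1/14 + √3)*((7 - 24) - 50) = (1/14 + √3)*(-17 - 50) = (1/14 + √3)*(-67) = -67/14 - 67*√3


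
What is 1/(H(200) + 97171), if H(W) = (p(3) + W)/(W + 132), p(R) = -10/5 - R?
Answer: 332/32260967 ≈ 1.0291e-5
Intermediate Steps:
p(R) = -2 - R (p(R) = -10*⅕ - R = -2 - R)
H(W) = (-5 + W)/(132 + W) (H(W) = ((-2 - 1*3) + W)/(W + 132) = ((-2 - 3) + W)/(132 + W) = (-5 + W)/(132 + W))
1/(H(200) + 97171) = 1/((-5 + 200)/(132 + 200) + 97171) = 1/(195/332 + 97171) = 1/(32260967/332) = 332/32260967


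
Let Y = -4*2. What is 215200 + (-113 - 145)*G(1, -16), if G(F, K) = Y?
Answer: 217264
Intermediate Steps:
Y = -8
G(F, K) = -8
215200 + (-113 - 145)*G(1, -16) = 215200 + (-113 - 145)*(-8) = 215200 - 258*(-8) = 215200 + 2064 = 217264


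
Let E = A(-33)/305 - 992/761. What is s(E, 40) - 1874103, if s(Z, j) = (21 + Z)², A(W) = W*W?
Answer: -100933882792805699/53872731025 ≈ -1.8736e+6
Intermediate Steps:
A(W) = W²
E = 526169/232105 (E = (-33)²/305 - 992/761 = 1089*(1/305) - 992*1/761 = 1089/305 - 992/761 = 526169/232105 ≈ 2.2669)
s(E, 40) - 1874103 = (21 + 526169/232105)² - 1874103 = (5400374/232105)² - 1874103 = 29164039339876/53872731025 - 1874103 = -100933882792805699/53872731025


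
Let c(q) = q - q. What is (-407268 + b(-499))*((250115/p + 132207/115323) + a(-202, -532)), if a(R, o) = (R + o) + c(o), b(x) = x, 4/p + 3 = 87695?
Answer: -85950106049920756440/38441 ≈ -2.2359e+15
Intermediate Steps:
c(q) = 0
p = 1/21923 (p = 4/(-3 + 87695) = 4/87692 = 4*(1/87692) = 1/21923 ≈ 4.5614e-5)
a(R, o) = R + o (a(R, o) = (R + o) + 0 = R + o)
(-407268 + b(-499))*((250115/p + 132207/115323) + a(-202, -532)) = (-407268 - 499)*((250115/(1/21923) + 132207/115323) + (-202 - 532)) = -407767*((250115*21923 + 132207*(1/115323)) - 734) = -407767*((5483271145 + 44069/38441) - 734) = -407767*(210782426129014/38441 - 734) = -407767*210782397913320/38441 = -85950106049920756440/38441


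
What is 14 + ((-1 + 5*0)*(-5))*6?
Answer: 44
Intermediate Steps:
14 + ((-1 + 5*0)*(-5))*6 = 14 + ((-1 + 0)*(-5))*6 = 14 - 1*(-5)*6 = 14 + 5*6 = 14 + 30 = 44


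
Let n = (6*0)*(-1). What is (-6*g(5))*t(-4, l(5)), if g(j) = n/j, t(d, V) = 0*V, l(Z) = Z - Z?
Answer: 0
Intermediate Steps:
l(Z) = 0
n = 0 (n = 0*(-1) = 0)
t(d, V) = 0
g(j) = 0 (g(j) = 0/j = 0)
(-6*g(5))*t(-4, l(5)) = -6*0*0 = 0*0 = 0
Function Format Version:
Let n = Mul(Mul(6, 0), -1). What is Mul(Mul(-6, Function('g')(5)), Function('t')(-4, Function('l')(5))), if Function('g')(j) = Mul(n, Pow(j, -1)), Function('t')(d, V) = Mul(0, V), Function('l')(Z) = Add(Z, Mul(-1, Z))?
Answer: 0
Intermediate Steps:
Function('l')(Z) = 0
n = 0 (n = Mul(0, -1) = 0)
Function('t')(d, V) = 0
Function('g')(j) = 0 (Function('g')(j) = Mul(0, Pow(j, -1)) = 0)
Mul(Mul(-6, Function('g')(5)), Function('t')(-4, Function('l')(5))) = Mul(Mul(-6, 0), 0) = Mul(0, 0) = 0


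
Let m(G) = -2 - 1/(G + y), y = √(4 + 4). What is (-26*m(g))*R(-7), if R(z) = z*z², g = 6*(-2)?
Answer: -289835/17 + 4459*√2/34 ≈ -16864.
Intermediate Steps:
y = 2*√2 (y = √8 = 2*√2 ≈ 2.8284)
g = -12
R(z) = z³
m(G) = -2 - 1/(G + 2*√2)
(-26*m(g))*R(-7) = -26*(-1 - 4*√2 - 2*(-12))/(-12 + 2*√2)*(-7)³ = -26*(-1 - 4*√2 + 24)/(-12 + 2*√2)*(-343) = -26*(23 - 4*√2)/(-12 + 2*√2)*(-343) = 8918*(23 - 4*√2)/(-12 + 2*√2)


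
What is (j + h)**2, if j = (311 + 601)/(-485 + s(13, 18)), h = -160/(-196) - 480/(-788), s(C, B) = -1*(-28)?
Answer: 6326311526656/19460635239241 ≈ 0.32508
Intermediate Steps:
s(C, B) = 28
h = 13760/9653 (h = -160*(-1/196) - 480*(-1/788) = 40/49 + 120/197 = 13760/9653 ≈ 1.4255)
j = -912/457 (j = (311 + 601)/(-485 + 28) = 912/(-457) = 912*(-1/457) = -912/457 ≈ -1.9956)
(j + h)**2 = (-912/457 + 13760/9653)**2 = (-2515216/4411421)**2 = 6326311526656/19460635239241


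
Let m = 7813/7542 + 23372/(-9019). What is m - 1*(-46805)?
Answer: 3183631046713/68021298 ≈ 46803.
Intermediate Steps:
m = -105806177/68021298 (m = 7813*(1/7542) + 23372*(-1/9019) = 7813/7542 - 23372/9019 = -105806177/68021298 ≈ -1.5555)
m - 1*(-46805) = -105806177/68021298 - 1*(-46805) = -105806177/68021298 + 46805 = 3183631046713/68021298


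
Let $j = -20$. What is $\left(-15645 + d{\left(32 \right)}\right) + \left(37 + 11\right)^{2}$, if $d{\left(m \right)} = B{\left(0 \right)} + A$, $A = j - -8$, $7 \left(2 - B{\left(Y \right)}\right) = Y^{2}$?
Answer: $-13351$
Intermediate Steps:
$B{\left(Y \right)} = 2 - \frac{Y^{2}}{7}$
$A = -12$ ($A = -20 - -8 = -20 + 8 = -12$)
$d{\left(m \right)} = -10$ ($d{\left(m \right)} = \left(2 - \frac{0^{2}}{7}\right) - 12 = \left(2 - 0\right) - 12 = \left(2 + 0\right) - 12 = 2 - 12 = -10$)
$\left(-15645 + d{\left(32 \right)}\right) + \left(37 + 11\right)^{2} = \left(-15645 - 10\right) + \left(37 + 11\right)^{2} = -15655 + 48^{2} = -15655 + 2304 = -13351$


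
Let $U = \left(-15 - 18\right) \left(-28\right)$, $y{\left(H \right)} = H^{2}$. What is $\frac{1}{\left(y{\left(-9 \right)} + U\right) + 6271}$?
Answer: $\frac{1}{7276} \approx 0.00013744$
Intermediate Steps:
$U = 924$ ($U = \left(-33\right) \left(-28\right) = 924$)
$\frac{1}{\left(y{\left(-9 \right)} + U\right) + 6271} = \frac{1}{\left(\left(-9\right)^{2} + 924\right) + 6271} = \frac{1}{\left(81 + 924\right) + 6271} = \frac{1}{1005 + 6271} = \frac{1}{7276}$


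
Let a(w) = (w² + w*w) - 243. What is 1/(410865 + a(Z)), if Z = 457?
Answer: 1/828320 ≈ 1.2073e-6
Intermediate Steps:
a(w) = -243 + 2*w² (a(w) = (w² + w²) - 243 = 2*w² - 243 = -243 + 2*w²)
1/(410865 + a(Z)) = 1/(410865 + (-243 + 2*457²)) = 1/(410865 + (-243 + 2*208849)) = 1/(410865 + (-243 + 417698)) = 1/(410865 + 417455) = 1/828320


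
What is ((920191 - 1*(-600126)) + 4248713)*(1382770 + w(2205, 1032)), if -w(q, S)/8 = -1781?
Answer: 8059438752540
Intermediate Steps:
w(q, S) = 14248 (w(q, S) = -8*(-1781) = 14248)
((920191 - 1*(-600126)) + 4248713)*(1382770 + w(2205, 1032)) = ((920191 - 1*(-600126)) + 4248713)*(1382770 + 14248) = ((920191 + 600126) + 4248713)*1397018 = (1520317 + 4248713)*1397018 = 5769030*1397018 = 8059438752540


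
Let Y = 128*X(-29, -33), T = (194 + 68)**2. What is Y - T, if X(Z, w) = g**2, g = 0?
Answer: -68644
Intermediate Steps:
X(Z, w) = 0 (X(Z, w) = 0**2 = 0)
T = 68644 (T = 262**2 = 68644)
Y = 0 (Y = 128*0 = 0)
Y - T = 0 - 1*68644 = 0 - 68644 = -68644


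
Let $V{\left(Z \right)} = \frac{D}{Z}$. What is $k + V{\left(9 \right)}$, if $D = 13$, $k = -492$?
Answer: $- \frac{4415}{9} \approx -490.56$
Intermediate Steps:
$V{\left(Z \right)} = \frac{13}{Z}$
$k + V{\left(9 \right)} = -492 + \frac{13}{9} = - \frac{4415}{9}$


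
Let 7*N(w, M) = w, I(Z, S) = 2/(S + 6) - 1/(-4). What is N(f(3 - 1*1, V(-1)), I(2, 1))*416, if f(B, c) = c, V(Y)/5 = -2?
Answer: -4160/7 ≈ -594.29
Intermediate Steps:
I(Z, S) = ¼ + 2/(6 + S) (I(Z, S) = 2/(6 + S) - 1*(-¼) = 2/(6 + S) + ¼ = ¼ + 2/(6 + S))
V(Y) = -10 (V(Y) = 5*(-2) = -10)
N(w, M) = w/7
N(f(3 - 1*1, V(-1)), I(2, 1))*416 = ((⅐)*(-10))*416 = -10/7*416 = -4160/7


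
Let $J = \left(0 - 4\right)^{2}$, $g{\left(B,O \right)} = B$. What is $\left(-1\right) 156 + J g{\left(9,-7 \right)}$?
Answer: $-12$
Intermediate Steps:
$J = 16$ ($J = \left(-4\right)^{2} = 16$)
$\left(-1\right) 156 + J g{\left(9,-7 \right)} = \left(-1\right) 156 + 16 \cdot 9 = -156 + 144 = -12$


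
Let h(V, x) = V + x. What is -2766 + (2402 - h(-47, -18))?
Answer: -299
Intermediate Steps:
-2766 + (2402 - h(-47, -18)) = -2766 + (2402 - (-47 - 18)) = -2766 + (2402 - 1*(-65)) = -2766 + (2402 + 65) = -2766 + 2467 = -299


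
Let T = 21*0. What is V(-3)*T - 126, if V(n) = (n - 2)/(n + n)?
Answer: -126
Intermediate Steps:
V(n) = (-2 + n)/(2*n) (V(n) = (-2 + n)/((2*n)) = (-2 + n)*(1/(2*n)) = (-2 + n)/(2*n))
T = 0
V(-3)*T - 126 = ((½)*(-2 - 3)/(-3))*0 - 126 = ((½)*(-⅓)*(-5))*0 - 126 = (⅚)*0 - 126 = 0 - 126 = -126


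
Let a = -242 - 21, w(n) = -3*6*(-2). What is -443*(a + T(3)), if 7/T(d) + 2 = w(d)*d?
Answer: 12346853/106 ≈ 1.1648e+5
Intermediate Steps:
w(n) = 36 (w(n) = -18*(-2) = 36)
a = -263
T(d) = 7/(-2 + 36*d)
-443*(a + T(3)) = -443*(-263 + 7/(2*(-1 + 18*3))) = -443*(-263 + 7/(2*(-1 + 54))) = -443*(-263 + (7/2)/53) = -443*(-263 + (7/2)*(1/53)) = -443*(-263 + 7/106) = -443*(-27871/106) = 12346853/106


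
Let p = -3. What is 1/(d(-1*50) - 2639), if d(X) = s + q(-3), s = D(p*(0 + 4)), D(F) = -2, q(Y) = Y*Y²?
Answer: -1/2668 ≈ -0.00037481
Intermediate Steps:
q(Y) = Y³
s = -2
d(X) = -29 (d(X) = -2 + (-3)³ = -2 - 27 = -29)
1/(d(-1*50) - 2639) = 1/(-29 - 2639) = 1/(-2668) = -1/2668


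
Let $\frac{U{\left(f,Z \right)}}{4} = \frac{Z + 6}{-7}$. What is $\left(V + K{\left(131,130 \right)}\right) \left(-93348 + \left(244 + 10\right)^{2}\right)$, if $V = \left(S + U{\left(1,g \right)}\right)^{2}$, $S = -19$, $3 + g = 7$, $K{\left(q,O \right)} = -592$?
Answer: $- \frac{26554272}{49} \approx -5.4192 \cdot 10^{5}$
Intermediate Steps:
$g = 4$ ($g = -3 + 7 = 4$)
$U{\left(f,Z \right)} = - \frac{24}{7} - \frac{4 Z}{7}$ ($U{\left(f,Z \right)} = 4 \frac{Z + 6}{-7} = 4 \left(6 + Z\right) \left(- \frac{1}{7}\right) = 4 \left(- \frac{6}{7} - \frac{Z}{7}\right) = - \frac{24}{7} - \frac{4 Z}{7}$)
$V = \frac{29929}{49}$ ($V = \left(-19 - \frac{40}{7}\right)^{2} = \left(- \frac{173}{7}\right)^{2} = \frac{29929}{49} \approx 610.8$)
$\left(V + K{\left(131,130 \right)}\right) \left(-93348 + \left(244 + 10\right)^{2}\right) = \left(\frac{29929}{49} - 592\right) \left(-93348 + \left(244 + 10\right)^{2}\right) = \frac{921 \left(-93348 + 254^{2}\right)}{49} = \frac{921 \left(-93348 + 64516\right)}{49} = \frac{921}{49} \left(-28832\right) = - \frac{26554272}{49}$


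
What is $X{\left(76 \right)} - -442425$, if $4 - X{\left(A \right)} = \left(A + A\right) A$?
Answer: $430877$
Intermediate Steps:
$X{\left(A \right)} = 4 - 2 A^{2}$ ($X{\left(A \right)} = 4 - \left(A + A\right) A = 4 - 2 A A = 4 - 2 A^{2}$)
$X{\left(76 \right)} - -442425 = \left(4 - 2 \cdot 76^{2}\right) - -442425 = \left(4 - 11552\right) + 442425 = -11548 + 442425 = 430877$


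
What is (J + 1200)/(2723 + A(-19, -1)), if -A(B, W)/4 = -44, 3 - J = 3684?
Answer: -2481/2899 ≈ -0.85581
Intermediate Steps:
J = -3681 (J = 3 - 1*3684 = 3 - 3684 = -3681)
A(B, W) = 176 (A(B, W) = -4*(-44) = 176)
(J + 1200)/(2723 + A(-19, -1)) = (-3681 + 1200)/(2723 + 176) = -2481/2899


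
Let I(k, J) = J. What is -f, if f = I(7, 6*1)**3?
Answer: -216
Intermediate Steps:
f = 216 (f = (6*1)**3 = 6**3 = 216)
-f = -1*216 = -216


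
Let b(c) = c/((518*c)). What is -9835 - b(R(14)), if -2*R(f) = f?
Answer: -5094531/518 ≈ -9835.0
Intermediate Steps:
R(f) = -f/2
b(c) = 1/518 (b(c) = c*(1/(518*c)) = 1/518)
-9835 - b(R(14)) = -9835 - 1*1/518 = -9835 - 1/518 = -5094531/518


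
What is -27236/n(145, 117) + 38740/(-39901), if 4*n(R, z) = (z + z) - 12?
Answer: -2177787412/4429011 ≈ -491.71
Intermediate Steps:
n(R, z) = -3 + z/2 (n(R, z) = ((z + z) - 12)/4 = (2*z - 12)/4 = (-12 + 2*z)/4 = -3 + z/2)
-27236/n(145, 117) + 38740/(-39901) = -27236/(-3 + (½)*117) + 38740/(-39901) = -27236/(-3 + 117/2) + 38740*(-1/39901) = -27236/111/2 - 38740/39901 = -27236*2/111 - 38740/39901 = -54472/111 - 38740/39901 = -2177787412/4429011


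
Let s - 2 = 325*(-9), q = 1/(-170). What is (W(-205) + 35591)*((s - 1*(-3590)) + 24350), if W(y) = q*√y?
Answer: 890380047 - 25017*I*√205/170 ≈ 8.9038e+8 - 2107.0*I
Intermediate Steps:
q = -1/170 ≈ -0.0058824
s = -2923 (s = 2 + 325*(-9) = 2 - 2925 = -2923)
W(y) = -√y/170
(W(-205) + 35591)*((s - 1*(-3590)) + 24350) = (-I*√205/170 + 35591)*((-2923 - 1*(-3590)) + 24350) = (-I*√205/170 + 35591)*((-2923 + 3590) + 24350) = (-I*√205/170 + 35591)*(667 + 24350) = (35591 - I*√205/170)*25017 = 890380047 - 25017*I*√205/170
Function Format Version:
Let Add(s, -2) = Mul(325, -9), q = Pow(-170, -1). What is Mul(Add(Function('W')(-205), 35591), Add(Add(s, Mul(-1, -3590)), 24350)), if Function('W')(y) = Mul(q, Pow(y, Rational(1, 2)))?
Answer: Add(890380047, Mul(Rational(-25017, 170), I, Pow(205, Rational(1, 2)))) ≈ Add(8.9038e+8, Mul(-2107.0, I))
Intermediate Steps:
q = Rational(-1, 170) ≈ -0.0058824
s = -2923 (s = Add(2, Mul(325, -9)) = Add(2, -2925) = -2923)
Function('W')(y) = Mul(Rational(-1, 170), Pow(y, Rational(1, 2)))
Mul(Add(Function('W')(-205), 35591), Add(Add(s, Mul(-1, -3590)), 24350)) = Mul(Add(Mul(Rational(-1, 170), Pow(-205, Rational(1, 2))), 35591), Add(Add(-2923, Mul(-1, -3590)), 24350)) = Mul(Add(Mul(Rational(-1, 170), Mul(I, Pow(205, Rational(1, 2)))), 35591), Add(Add(-2923, 3590), 24350)) = Mul(Add(Mul(Rational(-1, 170), I, Pow(205, Rational(1, 2))), 35591), Add(667, 24350)) = Mul(Add(35591, Mul(Rational(-1, 170), I, Pow(205, Rational(1, 2)))), 25017) = Add(890380047, Mul(Rational(-25017, 170), I, Pow(205, Rational(1, 2))))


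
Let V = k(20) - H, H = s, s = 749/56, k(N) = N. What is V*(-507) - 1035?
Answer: -35151/8 ≈ -4393.9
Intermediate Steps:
s = 107/8 (s = 749*(1/56) = 107/8 ≈ 13.375)
H = 107/8 ≈ 13.375
V = 53/8 (V = 20 - 1*107/8 = 20 - 107/8 = 53/8 ≈ 6.6250)
V*(-507) - 1035 = (53/8)*(-507) - 1035 = -26871/8 - 1035 = -35151/8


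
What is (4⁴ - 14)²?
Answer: 58564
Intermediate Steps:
(4⁴ - 14)² = (256 - 14)² = 242² = 58564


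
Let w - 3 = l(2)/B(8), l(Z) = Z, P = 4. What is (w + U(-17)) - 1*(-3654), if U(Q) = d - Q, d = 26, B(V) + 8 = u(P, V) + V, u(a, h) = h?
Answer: 14801/4 ≈ 3700.3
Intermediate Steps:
B(V) = -8 + 2*V (B(V) = -8 + (V + V) = -8 + 2*V)
w = 13/4 (w = 3 + 2/(-8 + 2*8) = 3 + 2/(-8 + 16) = 3 + 2/8 = 3 + 2*(⅛) = 3 + ¼ = 13/4 ≈ 3.2500)
U(Q) = 26 - Q
(w + U(-17)) - 1*(-3654) = (13/4 + (26 - 1*(-17))) - 1*(-3654) = (13/4 + (26 + 17)) + 3654 = (13/4 + 43) + 3654 = 185/4 + 3654 = 14801/4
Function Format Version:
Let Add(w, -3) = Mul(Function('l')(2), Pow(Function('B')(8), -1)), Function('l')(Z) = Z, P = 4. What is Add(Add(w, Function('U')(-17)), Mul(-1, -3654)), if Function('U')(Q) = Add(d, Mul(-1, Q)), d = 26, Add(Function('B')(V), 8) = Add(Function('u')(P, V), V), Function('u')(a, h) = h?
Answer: Rational(14801, 4) ≈ 3700.3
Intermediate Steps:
Function('B')(V) = Add(-8, Mul(2, V)) (Function('B')(V) = Add(-8, Add(V, V)) = Add(-8, Mul(2, V)))
w = Rational(13, 4) (w = Add(3, Mul(2, Pow(Add(-8, Mul(2, 8)), -1))) = Add(3, Mul(2, Pow(Add(-8, 16), -1))) = Add(3, Mul(2, Pow(8, -1))) = Add(3, Mul(2, Rational(1, 8))) = Add(3, Rational(1, 4)) = Rational(13, 4) ≈ 3.2500)
Function('U')(Q) = Add(26, Mul(-1, Q))
Add(Add(w, Function('U')(-17)), Mul(-1, -3654)) = Add(Add(Rational(13, 4), Add(26, Mul(-1, -17))), Mul(-1, -3654)) = Add(Add(Rational(13, 4), Add(26, 17)), 3654) = Add(Add(Rational(13, 4), 43), 3654) = Add(Rational(185, 4), 3654) = Rational(14801, 4)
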